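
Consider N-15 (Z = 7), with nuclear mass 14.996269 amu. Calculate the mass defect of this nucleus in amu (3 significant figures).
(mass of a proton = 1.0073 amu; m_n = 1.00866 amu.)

Mass of separated nucleons = 7(1.0073) + 8(1.00866) = 7.0511 + 8.06928 = 15.12038 amu
The mass defect is 15.12038 − 14.996269 = 0.124111 amu.

0.124 amu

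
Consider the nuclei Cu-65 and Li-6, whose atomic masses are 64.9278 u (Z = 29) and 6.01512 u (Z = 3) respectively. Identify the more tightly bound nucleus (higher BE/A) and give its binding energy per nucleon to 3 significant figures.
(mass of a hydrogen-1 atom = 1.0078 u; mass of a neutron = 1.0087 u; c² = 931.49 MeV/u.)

Cu-65: Σm = 29(1.0078) + 36(1.0087) = 65.5394 u; Δm = 0.6116 u; E_B = 569.70 MeV; E_B/A = 8.7646 MeV
Li-6: Σm = 3(1.0078) + 3(1.0087) = 6.0495 u; Δm = 0.03438 u; E_B = 32.0246 MeV; E_B/A = 5.337 MeV
Cu-65 has the higher binding energy per nucleon, so it is the more tightly bound nucleus.

Cu-65; 8.76 MeV/nucleon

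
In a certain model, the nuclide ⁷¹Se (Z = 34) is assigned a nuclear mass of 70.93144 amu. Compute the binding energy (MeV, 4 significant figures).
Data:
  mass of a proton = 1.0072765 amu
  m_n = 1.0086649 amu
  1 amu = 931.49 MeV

593.0 MeV

Mass of separated nucleons = 34(1.0072765) + 37(1.0086649) = 34.2474010 + 37.3206013 = 71.5680023 amu
Mass defect Δm = 71.5680023 − 70.93144 = 0.6365623 amu
Binding energy = Δm·c² = 0.6365623 × 931.49 MeV/amu = 592.951 MeV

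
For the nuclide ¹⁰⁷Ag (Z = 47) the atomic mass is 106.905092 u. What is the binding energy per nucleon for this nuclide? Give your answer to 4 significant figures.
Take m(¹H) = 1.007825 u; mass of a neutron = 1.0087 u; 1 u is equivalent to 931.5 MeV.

Mass of separated nucleons = 47(1.007825) + 60(1.0087) = 47.367775 + 60.5220 = 107.889775 u
The mass defect is 107.889775 − 106.905092 = 0.984683 u.
Binding energy = Δm·c² = 0.984683 × 931.5 MeV/u = 917.232 MeV
BE/A = 917.232 MeV / 107 = 8.572 MeV/nucleon

8.572 MeV/nucleon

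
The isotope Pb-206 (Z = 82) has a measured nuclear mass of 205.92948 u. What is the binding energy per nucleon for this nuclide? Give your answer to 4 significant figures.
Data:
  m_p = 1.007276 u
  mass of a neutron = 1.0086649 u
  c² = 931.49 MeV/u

7.875 MeV/nucleon

Z = 82, so N = A − Z = 206 − 82 = 124.
Σm = 82·m_p + 124·m_n = 82.596632 + 125.0744476 = 207.6710796 u
Δm = 207.6710796 − 205.92948 = 1.7415996 u
Binding energy = Δm·c² = 1.7415996 × 931.49 MeV/u = 1622.28 MeV
Dividing by A = 206 gives 7.875 MeV per nucleon.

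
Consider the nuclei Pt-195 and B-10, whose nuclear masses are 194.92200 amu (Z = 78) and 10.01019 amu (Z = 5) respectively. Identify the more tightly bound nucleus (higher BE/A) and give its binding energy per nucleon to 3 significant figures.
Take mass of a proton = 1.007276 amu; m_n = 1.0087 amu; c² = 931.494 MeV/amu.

Pt-195; 7.95 MeV/nucleon

Pt-195: Σm = 78(1.007276) + 117(1.0087) = 196.585428 amu; Δm = 1.663428 amu; E_B = 1549.5 MeV; E_B/A = 7.946 MeV
B-10: Σm = 5(1.007276) + 5(1.0087) = 10.079880 amu; Δm = 0.069690 amu; E_B = 64.916 MeV; E_B/A = 6.492 MeV
Pt-195 has the higher binding energy per nucleon, so it is the more tightly bound nucleus.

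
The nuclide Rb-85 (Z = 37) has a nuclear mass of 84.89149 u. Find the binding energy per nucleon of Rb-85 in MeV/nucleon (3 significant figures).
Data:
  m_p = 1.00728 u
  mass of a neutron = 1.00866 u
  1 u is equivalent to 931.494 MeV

Mass of separated nucleons = 37(1.00728) + 48(1.00866) = 37.26936 + 48.41568 = 85.68504 u
The mass defect is 85.68504 − 84.89149 = 0.79355 u.
Binding energy = Δm·c² = 0.79355 × 931.494 MeV/u = 739.187 MeV
Dividing by A = 85 gives 8.696 MeV per nucleon.

8.70 MeV/nucleon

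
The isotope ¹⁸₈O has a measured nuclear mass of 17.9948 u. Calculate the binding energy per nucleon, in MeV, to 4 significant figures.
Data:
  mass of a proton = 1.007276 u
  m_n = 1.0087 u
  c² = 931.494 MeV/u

With 8 protons and 10 neutrons (A = 18):
Total constituent mass: 8 × 1.007276 + 10 × 1.0087 = 18.145208 u
Δm = 18.145208 − 17.9948 = 0.150408 u
E_B = 0.150408 × 931.494 = 140.104 MeV
BE/A = 140.104 MeV / 18 = 7.784 MeV/nucleon

7.784 MeV/nucleon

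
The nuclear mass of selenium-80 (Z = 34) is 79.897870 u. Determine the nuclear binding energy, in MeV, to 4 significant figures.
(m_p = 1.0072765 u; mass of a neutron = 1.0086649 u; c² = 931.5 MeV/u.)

696.9 MeV

Σm = 34·m_p + 46·m_n = 34.2474010 + 46.3985854 = 80.6459864 u
Δm = 80.6459864 − 79.897870 = 0.7481164 u
Binding energy = Δm·c² = 0.7481164 × 931.5 MeV/u = 696.870 MeV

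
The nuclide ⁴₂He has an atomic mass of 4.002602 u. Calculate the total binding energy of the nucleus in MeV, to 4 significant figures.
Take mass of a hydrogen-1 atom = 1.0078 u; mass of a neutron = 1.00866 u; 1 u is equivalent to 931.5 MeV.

Z = 2, so N = A − Z = 4 − 2 = 2.
Σm = 2·m(¹H) + 2·m_n = 2.0156 + 2.01732 = 4.03292 u
Mass defect Δm = 4.03292 − 4.002602 = 0.030318 u
E_B = 0.030318 × 931.5 = 28.2412 MeV

28.24 MeV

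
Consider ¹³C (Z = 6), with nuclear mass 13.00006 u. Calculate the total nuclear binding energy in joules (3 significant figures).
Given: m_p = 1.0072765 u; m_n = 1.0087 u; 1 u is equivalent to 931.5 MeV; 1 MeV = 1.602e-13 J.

1.56e-11 J

Mass of separated nucleons = 6(1.0072765) + 7(1.0087) = 6.0436590 + 7.0609 = 13.1045590 u
Δm = 13.1045590 − 13.00006 = 0.1044990 u
Converting to energy: 0.1044990 u × 931.5 MeV/u = 97.3408 MeV
In joules: 97.3408 MeV × 1.602e-13 J/MeV = 1.5594e-11 J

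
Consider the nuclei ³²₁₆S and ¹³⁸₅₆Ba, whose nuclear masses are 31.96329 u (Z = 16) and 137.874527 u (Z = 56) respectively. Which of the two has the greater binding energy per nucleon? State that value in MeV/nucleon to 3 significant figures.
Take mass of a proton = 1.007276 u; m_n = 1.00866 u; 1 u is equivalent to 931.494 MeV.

³²₁₆S; 8.49 MeV/nucleon

³²₁₆S: Σm = 16(1.007276) + 16(1.00866) = 32.254976 u; Δm = 0.291686 u; E_B = 271.70 MeV; E_B/A = 8.491 MeV
¹³⁸₅₆Ba: Σm = 56(1.007276) + 82(1.00866) = 139.117576 u; Δm = 1.243049 u; E_B = 1157.9 MeV; E_B/A = 8.391 MeV
³²₁₆S has the higher binding energy per nucleon, so it is the more tightly bound nucleus.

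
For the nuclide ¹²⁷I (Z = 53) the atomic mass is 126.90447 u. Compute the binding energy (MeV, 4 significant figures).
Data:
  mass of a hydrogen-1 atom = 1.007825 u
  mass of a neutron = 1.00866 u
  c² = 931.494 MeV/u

1072 MeV

Σm = 53·m(¹H) + 74·m_n = 53.414725 + 74.64084 = 128.055565 u
Δm = 128.055565 − 126.90447 = 1.151095 u
E_B = 1.151095 × 931.494 = 1072.24 MeV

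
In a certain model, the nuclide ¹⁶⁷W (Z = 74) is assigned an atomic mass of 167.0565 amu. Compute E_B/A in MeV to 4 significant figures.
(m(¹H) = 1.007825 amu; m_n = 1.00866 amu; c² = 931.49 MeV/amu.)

Mass of separated nucleons = 74(1.007825) + 93(1.00866) = 74.579050 + 93.80538 = 168.384430 amu
Δm = 168.384430 − 167.0565 = 1.327930 amu
Converting to energy: 1.327930 amu × 931.49 MeV/amu = 1236.95 MeV
Per nucleon: 1236.95 / 167 = 7.407 MeV

7.407 MeV/nucleon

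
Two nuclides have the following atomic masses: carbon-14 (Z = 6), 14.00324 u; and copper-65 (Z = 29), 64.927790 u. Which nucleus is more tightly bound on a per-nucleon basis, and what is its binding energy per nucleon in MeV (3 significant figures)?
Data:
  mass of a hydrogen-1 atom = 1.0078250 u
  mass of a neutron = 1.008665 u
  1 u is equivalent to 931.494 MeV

carbon-14: Σm = 6(1.0078250) + 8(1.008665) = 14.1162700 u; Δm = 0.1130300 u; E_B = 105.2868 MeV; E_B/A = 7.520 MeV
copper-65: Σm = 29(1.0078250) + 36(1.008665) = 65.5388650 u; Δm = 0.6110750 u; E_B = 569.21 MeV; E_B/A = 8.757 MeV
copper-65 has the higher binding energy per nucleon, so it is the more tightly bound nucleus.

copper-65; 8.76 MeV/nucleon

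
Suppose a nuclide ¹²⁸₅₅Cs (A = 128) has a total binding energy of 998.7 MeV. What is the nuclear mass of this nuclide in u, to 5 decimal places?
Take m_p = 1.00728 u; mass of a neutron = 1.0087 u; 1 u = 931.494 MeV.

127.96335 u

Mass defect = 998.7 MeV / (931.494 MeV/u) = 1.0721486 u
Constituent mass = 55(1.00728) + 73(1.0087) = 129.03550 u
Nuclear mass = 129.03550 − 1.0721486 = 127.9633514 u ≈ 127.96335 u (to 5 decimal places)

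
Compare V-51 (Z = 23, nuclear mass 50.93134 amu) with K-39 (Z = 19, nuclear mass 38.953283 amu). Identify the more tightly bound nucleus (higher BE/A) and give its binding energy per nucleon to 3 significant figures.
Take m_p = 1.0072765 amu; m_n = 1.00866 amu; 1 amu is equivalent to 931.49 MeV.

V-51: Σm = 23(1.0072765) + 28(1.00866) = 51.4098395 amu; Δm = 0.4784995 amu; E_B = 445.72 MeV; E_B/A = 8.740 MeV
K-39: Σm = 19(1.0072765) + 20(1.00866) = 39.3114535 amu; Δm = 0.3581705 amu; E_B = 333.632 MeV; E_B/A = 8.5547 MeV
V-51 has the higher binding energy per nucleon, so it is the more tightly bound nucleus.

V-51; 8.74 MeV/nucleon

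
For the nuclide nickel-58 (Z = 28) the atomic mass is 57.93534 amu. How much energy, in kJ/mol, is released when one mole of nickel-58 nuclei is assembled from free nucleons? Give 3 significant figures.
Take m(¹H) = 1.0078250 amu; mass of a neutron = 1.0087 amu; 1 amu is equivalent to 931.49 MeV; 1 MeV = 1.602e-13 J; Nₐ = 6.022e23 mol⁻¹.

4.90e+10 kJ/mol

The nucleus contains 28 protons and 58 − 28 = 30 neutrons.
Σm = 28·m(¹H) + 30·m_n = 28.2191000 + 30.2610 = 58.4801000 amu
Mass defect Δm = 58.4801000 − 57.93534 = 0.5447600 amu
E_B = 0.5447600 × 931.49 = 507.438 MeV
Per nucleus in joules: 507.438 MeV × 1.602e-13 J/MeV = 8.1292e-11 J
Per mole: 8.1292e-11 J × 6.022e23 mol⁻¹ = 4.8954e+13 J/mol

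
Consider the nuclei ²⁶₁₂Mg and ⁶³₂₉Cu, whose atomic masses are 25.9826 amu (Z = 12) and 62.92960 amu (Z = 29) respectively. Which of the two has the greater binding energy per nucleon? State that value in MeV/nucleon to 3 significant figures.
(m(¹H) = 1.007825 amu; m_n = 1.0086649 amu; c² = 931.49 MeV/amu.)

⁶³₂₉Cu; 8.75 MeV/nucleon

²⁶₁₂Mg: Σm = 12(1.007825) + 14(1.0086649) = 26.2152086 amu; Δm = 0.2326086 amu; E_B = 216.673 MeV; E_B/A = 8.334 MeV
⁶³₂₉Cu: Σm = 29(1.007825) + 34(1.0086649) = 63.5215316 amu; Δm = 0.5919316 amu; E_B = 551.38 MeV; E_B/A = 8.752 MeV
⁶³₂₉Cu has the higher binding energy per nucleon, so it is the more tightly bound nucleus.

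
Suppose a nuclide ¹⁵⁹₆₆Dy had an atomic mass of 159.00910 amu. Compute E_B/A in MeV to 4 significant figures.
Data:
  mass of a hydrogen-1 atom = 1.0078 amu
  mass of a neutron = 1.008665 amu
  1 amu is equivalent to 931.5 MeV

The nucleus contains 66 protons and 159 − 66 = 93 neutrons.
Σm = 66·m(¹H) + 93·m_n = 66.5148 + 93.805845 = 160.320645 amu
Δm = 160.320645 − 159.00910 = 1.311545 amu
Converting to energy: 1.311545 amu × 931.5 MeV/amu = 1221.70 MeV
Dividing by A = 159 gives 7.684 MeV per nucleon.

7.684 MeV/nucleon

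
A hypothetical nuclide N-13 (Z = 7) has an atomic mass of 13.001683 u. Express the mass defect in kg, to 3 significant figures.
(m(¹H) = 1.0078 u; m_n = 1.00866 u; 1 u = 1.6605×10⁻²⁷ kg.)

Total constituent mass: 7 × 1.0078 + 6 × 1.00866 = 13.10656 u
Mass defect Δm = 13.10656 − 13.001683 = 0.104877 u
In SI units: 0.104877 u × 1.6605×10⁻²⁷ kg/u = 1.7415e-28 kg

1.74e-28 kg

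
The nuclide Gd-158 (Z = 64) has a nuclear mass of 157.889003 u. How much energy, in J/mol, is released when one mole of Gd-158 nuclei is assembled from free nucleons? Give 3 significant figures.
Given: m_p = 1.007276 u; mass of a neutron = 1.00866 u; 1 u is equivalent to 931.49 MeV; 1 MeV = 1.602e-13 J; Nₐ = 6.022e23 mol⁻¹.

The nucleus contains 64 protons and 158 − 64 = 94 neutrons.
Mass of separated nucleons = 64(1.007276) + 94(1.00866) = 64.465664 + 94.81404 = 159.279704 u
The mass defect is 159.279704 − 157.889003 = 1.390701 u.
E_B = 1.390701 × 931.49 = 1295.42 MeV
Per nucleus in joules: 1295.42 MeV × 1.602e-13 J/MeV = 2.0753e-10 J
Per mole: 2.0753e-10 J × 6.022e23 mol⁻¹ = 1.2497e+14 J/mol

1.25e+14 J/mol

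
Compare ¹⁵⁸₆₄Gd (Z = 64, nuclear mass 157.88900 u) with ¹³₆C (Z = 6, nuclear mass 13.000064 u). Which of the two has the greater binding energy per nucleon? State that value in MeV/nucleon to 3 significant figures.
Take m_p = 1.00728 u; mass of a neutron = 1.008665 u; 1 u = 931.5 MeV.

¹⁵⁸₆₄Gd; 8.20 MeV/nucleon

¹⁵⁸₆₄Gd: Σm = 64(1.00728) + 94(1.008665) = 159.280430 u; Δm = 1.391430 u; E_B = 1296.1 MeV; E_B/A = 8.203 MeV
¹³₆C: Σm = 6(1.00728) + 7(1.008665) = 13.104335 u; Δm = 0.104271 u; E_B = 97.128 MeV; E_B/A = 7.471 MeV
¹⁵⁸₆₄Gd has the higher binding energy per nucleon, so it is the more tightly bound nucleus.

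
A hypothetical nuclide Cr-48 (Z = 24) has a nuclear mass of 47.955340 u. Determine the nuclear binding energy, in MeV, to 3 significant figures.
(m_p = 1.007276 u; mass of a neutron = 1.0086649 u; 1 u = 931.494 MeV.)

398 MeV

Z = 24, so N = A − Z = 48 − 24 = 24.
Σm = 24·m_p + 24·m_n = 24.174624 + 24.2079576 = 48.3825816 u
The mass defect is 48.3825816 − 47.955340 = 0.4272416 u.
Converting to energy: 0.4272416 u × 931.494 MeV/u = 397.973 MeV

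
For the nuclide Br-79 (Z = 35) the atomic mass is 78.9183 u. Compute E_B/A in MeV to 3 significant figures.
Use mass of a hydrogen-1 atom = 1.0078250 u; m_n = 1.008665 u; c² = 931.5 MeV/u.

Z = 35, so N = A − Z = 79 − 35 = 44.
Σm = 35·m(¹H) + 44·m_n = 35.2738750 + 44.381260 = 79.6551350 u
The mass defect is 79.6551350 − 78.9183 = 0.7368350 u.
Binding energy = Δm·c² = 0.7368350 × 931.5 MeV/u = 686.362 MeV
BE/A = 686.362 MeV / 79 = 8.688 MeV/nucleon

8.69 MeV/nucleon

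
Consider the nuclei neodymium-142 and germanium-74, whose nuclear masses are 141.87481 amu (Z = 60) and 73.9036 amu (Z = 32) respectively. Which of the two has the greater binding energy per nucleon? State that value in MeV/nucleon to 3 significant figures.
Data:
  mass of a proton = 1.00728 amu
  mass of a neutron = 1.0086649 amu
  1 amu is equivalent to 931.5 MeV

germanium-74; 8.73 MeV/nucleon

neodymium-142: Σm = 60(1.00728) + 82(1.0086649) = 143.1473218 amu; Δm = 1.2725118 amu; E_B = 1185.3 MeV; E_B/A = 8.347 MeV
germanium-74: Σm = 32(1.00728) + 42(1.0086649) = 74.5968858 amu; Δm = 0.6932858 amu; E_B = 645.80 MeV; E_B/A = 8.727 MeV
germanium-74 has the higher binding energy per nucleon, so it is the more tightly bound nucleus.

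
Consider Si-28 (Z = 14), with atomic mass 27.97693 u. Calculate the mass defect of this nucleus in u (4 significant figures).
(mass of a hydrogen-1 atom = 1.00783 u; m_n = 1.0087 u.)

Σm = 14·m(¹H) + 14·m_n = 14.10962 + 14.1218 = 28.23142 u
The mass defect is 28.23142 − 27.97693 = 0.25449 u.

0.2545 u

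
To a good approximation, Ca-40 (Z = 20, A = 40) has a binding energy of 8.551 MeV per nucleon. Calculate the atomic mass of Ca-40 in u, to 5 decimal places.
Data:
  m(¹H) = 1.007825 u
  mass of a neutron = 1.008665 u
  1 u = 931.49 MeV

39.96260 u

Total binding energy = 40 × 8.551 = 342.040 MeV
Mass defect = 342.040 MeV / (931.49 MeV/u) = 0.3671966 u
Constituent mass = 20(1.007825) + 20(1.008665) = 40.329800 u
Atomic mass = 40.329800 − 0.3671966 = 39.9626034 u ≈ 39.96260 u (to 5 decimal places)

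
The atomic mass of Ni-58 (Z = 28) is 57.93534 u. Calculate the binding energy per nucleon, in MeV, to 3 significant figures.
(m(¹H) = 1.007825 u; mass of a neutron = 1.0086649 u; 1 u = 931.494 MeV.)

The nucleus contains 28 protons and 58 − 28 = 30 neutrons.
Mass of separated nucleons = 28(1.007825) + 30(1.0086649) = 28.219100 + 30.2599470 = 58.4790470 u
Mass defect Δm = 58.4790470 − 57.93534 = 0.5437070 u
Binding energy = Δm·c² = 0.5437070 × 931.494 MeV/u = 506.460 MeV
Per nucleon: 506.460 / 58 = 8.732 MeV

8.73 MeV/nucleon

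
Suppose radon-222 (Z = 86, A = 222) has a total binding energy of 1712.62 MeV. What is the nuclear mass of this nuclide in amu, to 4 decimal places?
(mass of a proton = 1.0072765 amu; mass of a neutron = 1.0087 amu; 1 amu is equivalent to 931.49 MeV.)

Mass defect = 1712.62 MeV / (931.49 MeV/amu) = 1.838581 amu
Constituent mass = 86(1.0072765) + 136(1.0087) = 223.8089790 amu
Nuclear mass = 223.8089790 − 1.838581 = 221.9703980 amu ≈ 221.9704 amu (to 4 decimal places)

221.9704 amu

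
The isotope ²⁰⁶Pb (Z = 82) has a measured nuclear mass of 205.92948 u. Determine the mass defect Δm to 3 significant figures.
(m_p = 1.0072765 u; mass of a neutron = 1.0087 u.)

1.75 u

Mass of separated nucleons = 82(1.0072765) + 124(1.0087) = 82.5966730 + 125.0788 = 207.6754730 u
The mass defect is 207.6754730 − 205.92948 = 1.7459930 u.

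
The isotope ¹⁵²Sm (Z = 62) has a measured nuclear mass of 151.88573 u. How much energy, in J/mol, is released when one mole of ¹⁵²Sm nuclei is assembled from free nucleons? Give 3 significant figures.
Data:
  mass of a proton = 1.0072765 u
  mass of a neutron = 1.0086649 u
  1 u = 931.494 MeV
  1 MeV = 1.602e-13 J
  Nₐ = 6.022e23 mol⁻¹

1.21e+14 J/mol

The nucleus contains 62 protons and 152 − 62 = 90 neutrons.
Mass of separated nucleons = 62(1.0072765) + 90(1.0086649) = 62.4511430 + 90.7798410 = 153.2309840 u
Mass defect Δm = 153.2309840 − 151.88573 = 1.3452540 u
Converting to energy: 1.3452540 u × 931.494 MeV/u = 1253.10 MeV
Per nucleus in joules: 1253.10 MeV × 1.602e-13 J/MeV = 2.0075e-10 J
Per mole: 2.0075e-10 J × 6.022e23 mol⁻¹ = 1.2089e+14 J/mol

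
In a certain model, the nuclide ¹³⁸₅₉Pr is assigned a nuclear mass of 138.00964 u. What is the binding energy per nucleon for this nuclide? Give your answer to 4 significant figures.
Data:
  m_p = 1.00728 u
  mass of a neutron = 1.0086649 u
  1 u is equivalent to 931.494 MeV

7.455 MeV/nucleon

Total constituent mass: 59 × 1.00728 + 79 × 1.0086649 = 139.1140471 u
Mass defect Δm = 139.1140471 − 138.00964 = 1.1044071 u
Binding energy = Δm·c² = 1.1044071 × 931.494 MeV/u = 1028.75 MeV
Dividing by A = 138 gives 7.455 MeV per nucleon.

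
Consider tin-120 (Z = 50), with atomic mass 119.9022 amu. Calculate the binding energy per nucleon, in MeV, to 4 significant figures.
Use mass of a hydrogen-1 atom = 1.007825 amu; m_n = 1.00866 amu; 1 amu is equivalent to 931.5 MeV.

8.502 MeV/nucleon

The nucleus contains 50 protons and 120 − 50 = 70 neutrons.
Mass of separated nucleons = 50(1.007825) + 70(1.00866) = 50.391250 + 70.60620 = 120.997450 amu
Mass defect Δm = 120.997450 − 119.9022 = 1.095250 amu
Converting to energy: 1.095250 amu × 931.5 MeV/amu = 1020.23 MeV
Dividing by A = 120 gives 8.502 MeV per nucleon.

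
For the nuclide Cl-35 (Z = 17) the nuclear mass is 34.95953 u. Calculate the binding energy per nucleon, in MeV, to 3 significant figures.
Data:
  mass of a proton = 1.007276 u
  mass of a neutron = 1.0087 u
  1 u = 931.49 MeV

Z = 17, so N = A − Z = 35 − 17 = 18.
Σm = 17·m_p + 18·m_n = 17.123692 + 18.1566 = 35.280292 u
Mass defect Δm = 35.280292 − 34.95953 = 0.320762 u
Binding energy = Δm·c² = 0.320762 × 931.49 MeV/u = 298.787 MeV
Per nucleon: 298.787 / 35 = 8.537 MeV

8.54 MeV/nucleon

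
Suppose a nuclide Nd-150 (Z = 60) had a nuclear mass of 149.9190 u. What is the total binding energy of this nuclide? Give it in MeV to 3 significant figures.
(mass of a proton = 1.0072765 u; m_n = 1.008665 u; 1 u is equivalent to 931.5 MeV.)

Σm = 60·m_p + 90·m_n = 60.4365900 + 90.779850 = 151.2164400 u
Mass defect Δm = 151.2164400 − 149.9190 = 1.2974400 u
E_B = 1.2974400 × 931.5 = 1208.57 MeV

1210 MeV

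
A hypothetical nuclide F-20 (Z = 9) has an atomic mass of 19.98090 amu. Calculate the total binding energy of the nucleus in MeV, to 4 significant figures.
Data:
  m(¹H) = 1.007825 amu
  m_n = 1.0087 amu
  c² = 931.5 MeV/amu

The nucleus contains 9 protons and 20 − 9 = 11 neutrons.
Mass of separated nucleons = 9(1.007825) + 11(1.0087) = 9.070425 + 11.0957 = 20.166125 amu
The mass defect is 20.166125 − 19.98090 = 0.185225 amu.
Converting to energy: 0.185225 amu × 931.5 MeV/amu = 172.537 MeV

172.5 MeV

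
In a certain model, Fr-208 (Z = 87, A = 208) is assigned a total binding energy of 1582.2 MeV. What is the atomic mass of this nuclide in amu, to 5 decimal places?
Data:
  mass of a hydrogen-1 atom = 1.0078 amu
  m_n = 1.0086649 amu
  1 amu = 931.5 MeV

Mass defect = 1582.2 MeV / (931.5 MeV/amu) = 1.6985507 amu
Constituent mass = 87(1.0078) + 121(1.0086649) = 209.7270529 amu
Atomic mass = 209.7270529 − 1.6985507 = 208.0285022 amu ≈ 208.02850 amu (to 5 decimal places)

208.02850 amu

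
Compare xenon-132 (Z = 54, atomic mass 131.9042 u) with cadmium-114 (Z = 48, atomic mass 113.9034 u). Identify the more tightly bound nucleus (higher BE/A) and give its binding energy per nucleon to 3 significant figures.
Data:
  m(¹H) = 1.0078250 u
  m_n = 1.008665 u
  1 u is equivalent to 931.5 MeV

xenon-132: Σm = 54(1.0078250) + 78(1.008665) = 133.0984200 u; Δm = 1.1942200 u; E_B = 1112.4 MeV; E_B/A = 8.427 MeV
cadmium-114: Σm = 48(1.0078250) + 66(1.008665) = 114.9474900 u; Δm = 1.0440900 u; E_B = 972.57 MeV; E_B/A = 8.531 MeV
cadmium-114 has the higher binding energy per nucleon, so it is the more tightly bound nucleus.

cadmium-114; 8.53 MeV/nucleon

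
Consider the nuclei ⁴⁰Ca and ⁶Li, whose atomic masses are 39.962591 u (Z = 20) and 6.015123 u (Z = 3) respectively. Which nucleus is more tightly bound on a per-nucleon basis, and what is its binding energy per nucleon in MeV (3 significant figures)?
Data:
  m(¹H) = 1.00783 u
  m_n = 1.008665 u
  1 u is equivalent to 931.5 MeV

⁴⁰Ca; 8.55 MeV/nucleon

⁴⁰Ca: Σm = 20(1.00783) + 20(1.008665) = 40.329900 u; Δm = 0.367309 u; E_B = 342.15 MeV; E_B/A = 8.554 MeV
⁶Li: Σm = 3(1.00783) + 3(1.008665) = 6.049485 u; Δm = 0.034362 u; E_B = 32.008 MeV; E_B/A = 5.3347 MeV
⁴⁰Ca has the higher binding energy per nucleon, so it is the more tightly bound nucleus.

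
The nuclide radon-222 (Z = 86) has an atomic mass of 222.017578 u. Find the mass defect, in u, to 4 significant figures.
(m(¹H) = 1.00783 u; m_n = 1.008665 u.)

1.834 u

Mass of separated nucleons = 86(1.00783) + 136(1.008665) = 86.67338 + 137.178440 = 223.851820 u
Δm = 223.851820 − 222.017578 = 1.834242 u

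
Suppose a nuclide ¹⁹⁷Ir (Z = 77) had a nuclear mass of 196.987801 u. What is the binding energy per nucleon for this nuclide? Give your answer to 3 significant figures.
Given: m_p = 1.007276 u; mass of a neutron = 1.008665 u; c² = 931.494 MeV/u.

Mass of separated nucleons = 77(1.007276) + 120(1.008665) = 77.560252 + 121.039800 = 198.600052 u
Mass defect Δm = 198.600052 − 196.987801 = 1.612251 u
E_B = 1.612251 × 931.494 = 1501.80 MeV
BE/A = 1501.80 MeV / 197 = 7.623 MeV/nucleon

7.62 MeV/nucleon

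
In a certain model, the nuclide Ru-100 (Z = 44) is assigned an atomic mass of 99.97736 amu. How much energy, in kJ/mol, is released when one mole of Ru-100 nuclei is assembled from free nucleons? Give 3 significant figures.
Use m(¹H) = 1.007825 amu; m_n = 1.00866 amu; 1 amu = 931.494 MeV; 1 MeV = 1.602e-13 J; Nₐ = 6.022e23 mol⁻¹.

7.66e+10 kJ/mol

Mass of separated nucleons = 44(1.007825) + 56(1.00866) = 44.344300 + 56.48496 = 100.829260 amu
The mass defect is 100.829260 − 99.97736 = 0.851900 amu.
Converting to energy: 0.851900 amu × 931.494 MeV/amu = 793.540 MeV
Per nucleus in joules: 793.540 MeV × 1.602e-13 J/MeV = 1.2713e-10 J
Per mole: 1.2713e-10 J × 6.022e23 mol⁻¹ = 7.6558e+13 J/mol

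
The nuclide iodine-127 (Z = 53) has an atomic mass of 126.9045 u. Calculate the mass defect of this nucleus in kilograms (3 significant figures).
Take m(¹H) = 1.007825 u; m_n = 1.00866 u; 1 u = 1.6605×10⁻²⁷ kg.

The nucleus contains 53 protons and 127 − 53 = 74 neutrons.
Mass of separated nucleons = 53(1.007825) + 74(1.00866) = 53.414725 + 74.64084 = 128.055565 u
Δm = 128.055565 − 126.9045 = 1.151065 u
In SI units: 1.151065 u × 1.6605×10⁻²⁷ kg/u = 1.9113e-27 kg

1.91e-27 kg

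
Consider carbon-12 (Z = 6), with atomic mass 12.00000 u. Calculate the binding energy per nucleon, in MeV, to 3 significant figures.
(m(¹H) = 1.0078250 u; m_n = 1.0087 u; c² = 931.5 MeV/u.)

7.70 MeV/nucleon

Total constituent mass: 6 × 1.0078250 + 6 × 1.0087 = 12.0991500 u
The mass defect is 12.0991500 − 12.00000 = 0.0991500 u.
Converting to energy: 0.0991500 u × 931.5 MeV/u = 92.3582 MeV
BE/A = 92.3582 MeV / 12 = 7.697 MeV/nucleon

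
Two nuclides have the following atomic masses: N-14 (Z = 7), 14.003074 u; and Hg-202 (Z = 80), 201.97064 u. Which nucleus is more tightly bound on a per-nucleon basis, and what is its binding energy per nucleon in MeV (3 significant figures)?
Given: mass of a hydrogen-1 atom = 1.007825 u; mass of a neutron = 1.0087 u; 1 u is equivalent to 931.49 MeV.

N-14: Σm = 7(1.007825) + 7(1.0087) = 14.115675 u; Δm = 0.112601 u; E_B = 104.89 MeV; E_B/A = 7.492 MeV
Hg-202: Σm = 80(1.007825) + 122(1.0087) = 203.687400 u; Δm = 1.716760 u; E_B = 1599.14 MeV; E_B/A = 7.917 MeV
Hg-202 has the higher binding energy per nucleon, so it is the more tightly bound nucleus.

Hg-202; 7.92 MeV/nucleon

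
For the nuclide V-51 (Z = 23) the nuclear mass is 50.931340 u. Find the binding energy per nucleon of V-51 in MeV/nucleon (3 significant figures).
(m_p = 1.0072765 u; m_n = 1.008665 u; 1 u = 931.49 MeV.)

8.74 MeV/nucleon

Z = 23, so N = A − Z = 51 − 23 = 28.
Mass of separated nucleons = 23(1.0072765) + 28(1.008665) = 23.1673595 + 28.242620 = 51.4099795 u
Mass defect Δm = 51.4099795 − 50.931340 = 0.4786395 u
Converting to energy: 0.4786395 u × 931.49 MeV/u = 445.848 MeV
Per nucleon: 445.848 / 51 = 8.742 MeV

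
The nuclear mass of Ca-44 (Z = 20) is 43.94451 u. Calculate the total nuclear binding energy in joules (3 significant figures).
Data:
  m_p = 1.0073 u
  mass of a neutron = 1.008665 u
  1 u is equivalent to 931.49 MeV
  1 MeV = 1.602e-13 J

6.11e-11 J

With 20 protons and 24 neutrons (A = 44):
Σm = 20·m_p + 24·m_n = 20.1460 + 24.207960 = 44.353960 u
Mass defect Δm = 44.353960 − 43.94451 = 0.409450 u
E_B = 0.409450 × 931.49 = 381.399 MeV
In joules: 381.399 MeV × 1.602e-13 J/MeV = 6.1100e-11 J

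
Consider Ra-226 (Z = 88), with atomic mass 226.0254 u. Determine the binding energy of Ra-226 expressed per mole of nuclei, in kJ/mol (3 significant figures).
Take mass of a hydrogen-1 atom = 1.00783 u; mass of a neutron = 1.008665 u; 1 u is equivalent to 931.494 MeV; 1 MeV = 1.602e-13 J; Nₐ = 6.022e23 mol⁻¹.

1.67e+11 kJ/mol

The nucleus contains 88 protons and 226 − 88 = 138 neutrons.
Total constituent mass: 88 × 1.00783 + 138 × 1.008665 = 227.884810 u
Mass defect Δm = 227.884810 − 226.0254 = 1.859410 u
E_B = 1.859410 × 931.494 = 1732.03 MeV
Per nucleus in joules: 1732.03 MeV × 1.602e-13 J/MeV = 2.7747e-10 J
Per mole: 2.7747e-10 J × 6.022e23 mol⁻¹ = 1.6709e+14 J/mol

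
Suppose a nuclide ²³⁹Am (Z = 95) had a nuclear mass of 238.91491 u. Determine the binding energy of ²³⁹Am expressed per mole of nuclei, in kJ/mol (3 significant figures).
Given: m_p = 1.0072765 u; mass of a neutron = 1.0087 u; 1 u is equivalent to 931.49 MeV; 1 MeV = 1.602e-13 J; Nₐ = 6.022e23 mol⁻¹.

Mass of separated nucleons = 95(1.0072765) + 144(1.0087) = 95.6912675 + 145.2528 = 240.9440675 u
The mass defect is 240.9440675 − 238.91491 = 2.0291575 u.
E_B = 2.0291575 × 931.49 = 1890.14 MeV
Per nucleus in joules: 1890.14 MeV × 1.602e-13 J/MeV = 3.0280e-10 J
Per mole: 3.0280e-10 J × 6.022e23 mol⁻¹ = 1.8235e+14 J/mol

1.82e+11 kJ/mol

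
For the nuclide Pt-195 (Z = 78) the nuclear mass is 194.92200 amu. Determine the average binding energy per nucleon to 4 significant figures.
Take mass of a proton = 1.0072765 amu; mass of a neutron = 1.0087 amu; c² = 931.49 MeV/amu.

Σm = 78·m_p + 117·m_n = 78.5675670 + 118.0179 = 196.5854670 amu
Mass defect Δm = 196.5854670 − 194.92200 = 1.6634670 amu
E_B = 1.6634670 × 931.49 = 1549.50 MeV
Per nucleon: 1549.50 / 195 = 7.946 MeV

7.946 MeV/nucleon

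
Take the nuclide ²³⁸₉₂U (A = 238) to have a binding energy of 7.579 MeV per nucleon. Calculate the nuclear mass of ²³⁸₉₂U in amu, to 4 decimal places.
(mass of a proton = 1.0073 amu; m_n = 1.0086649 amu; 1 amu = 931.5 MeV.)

Total binding energy = 238 × 7.579 = 1803.802 MeV
Mass defect = 1803.802 MeV / (931.5 MeV/amu) = 1.936449 amu
Constituent mass = 92(1.0073) + 146(1.0086649) = 239.9366754 amu
Nuclear mass = 239.9366754 − 1.936449 = 238.0002264 amu ≈ 238.0002 amu (to 4 decimal places)

238.0002 amu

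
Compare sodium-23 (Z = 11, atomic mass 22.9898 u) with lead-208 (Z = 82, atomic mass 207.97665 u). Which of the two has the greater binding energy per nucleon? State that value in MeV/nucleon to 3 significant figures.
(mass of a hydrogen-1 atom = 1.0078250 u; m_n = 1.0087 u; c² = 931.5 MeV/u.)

sodium-23; 8.13 MeV/nucleon

sodium-23: Σm = 11(1.0078250) + 12(1.0087) = 23.1904750 u; Δm = 0.2006750 u; E_B = 186.93 MeV; E_B/A = 8.127 MeV
lead-208: Σm = 82(1.0078250) + 126(1.0087) = 209.7378500 u; Δm = 1.7612000 u; E_B = 1640.56 MeV; E_B/A = 7.887 MeV
sodium-23 has the higher binding energy per nucleon, so it is the more tightly bound nucleus.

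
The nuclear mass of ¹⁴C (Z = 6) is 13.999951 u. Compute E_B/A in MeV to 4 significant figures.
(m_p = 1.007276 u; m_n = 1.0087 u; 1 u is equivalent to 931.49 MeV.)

7.539 MeV/nucleon

Z = 6, so N = A − Z = 14 − 6 = 8.
Σm = 6·m_p + 8·m_n = 6.043656 + 8.0696 = 14.113256 u
Mass defect Δm = 14.113256 − 13.999951 = 0.113305 u
E_B = 0.113305 × 931.49 = 105.542 MeV
Dividing by A = 14 gives 7.539 MeV per nucleon.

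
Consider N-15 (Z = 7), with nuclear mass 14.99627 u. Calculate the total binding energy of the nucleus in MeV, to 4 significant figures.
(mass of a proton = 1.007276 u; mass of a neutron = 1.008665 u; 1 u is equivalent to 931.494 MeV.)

Z = 7, so N = A − Z = 15 − 7 = 8.
Total constituent mass: 7 × 1.007276 + 8 × 1.008665 = 15.120252 u
Δm = 15.120252 − 14.99627 = 0.123982 u
E_B = 0.123982 × 931.494 = 115.488 MeV

115.5 MeV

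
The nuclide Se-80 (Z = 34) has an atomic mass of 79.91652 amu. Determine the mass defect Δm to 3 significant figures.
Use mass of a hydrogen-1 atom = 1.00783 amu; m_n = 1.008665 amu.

The nucleus contains 34 protons and 80 − 34 = 46 neutrons.
Σm = 34·m(¹H) + 46·m_n = 34.26622 + 46.398590 = 80.664810 amu
The mass defect is 80.664810 − 79.91652 = 0.748290 amu.

0.748 amu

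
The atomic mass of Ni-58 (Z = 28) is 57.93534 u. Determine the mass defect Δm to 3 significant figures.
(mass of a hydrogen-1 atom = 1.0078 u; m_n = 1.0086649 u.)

0.543 u

Σm = 28·m(¹H) + 30·m_n = 28.2184 + 30.2599470 = 58.4783470 u
The mass defect is 58.4783470 − 57.93534 = 0.5430070 u.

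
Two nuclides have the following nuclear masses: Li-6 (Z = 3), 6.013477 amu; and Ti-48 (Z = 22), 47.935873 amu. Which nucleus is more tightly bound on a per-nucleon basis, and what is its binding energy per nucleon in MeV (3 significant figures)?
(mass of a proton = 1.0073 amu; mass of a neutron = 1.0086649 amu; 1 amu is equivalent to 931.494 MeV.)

Ti-48; 8.73 MeV/nucleon

Li-6: Σm = 3(1.0073) + 3(1.0086649) = 6.0478947 amu; Δm = 0.0344177 amu; E_B = 32.060 MeV; E_B/A = 5.343 MeV
Ti-48: Σm = 22(1.0073) + 26(1.0086649) = 48.3858874 amu; Δm = 0.4500144 amu; E_B = 419.19 MeV; E_B/A = 8.733 MeV
Ti-48 has the higher binding energy per nucleon, so it is the more tightly bound nucleus.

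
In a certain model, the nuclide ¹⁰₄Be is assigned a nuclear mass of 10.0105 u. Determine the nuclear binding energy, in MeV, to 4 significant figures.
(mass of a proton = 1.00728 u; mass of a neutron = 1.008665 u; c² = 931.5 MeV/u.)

Mass of separated nucleons = 4(1.00728) + 6(1.008665) = 4.02912 + 6.051990 = 10.081110 u
Δm = 10.081110 − 10.0105 = 0.070610 u
E_B = 0.070610 × 931.5 = 65.7732 MeV

65.77 MeV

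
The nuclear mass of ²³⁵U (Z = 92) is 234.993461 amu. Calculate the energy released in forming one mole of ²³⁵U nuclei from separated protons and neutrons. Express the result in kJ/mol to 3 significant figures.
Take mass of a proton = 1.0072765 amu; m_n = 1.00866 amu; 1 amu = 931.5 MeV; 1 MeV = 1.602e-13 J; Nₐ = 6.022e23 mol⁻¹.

Z = 92, so N = A − Z = 235 − 92 = 143.
Mass of separated nucleons = 92(1.0072765) + 143(1.00866) = 92.6694380 + 144.23838 = 236.9078180 amu
The mass defect is 236.9078180 − 234.993461 = 1.9143570 amu.
E_B = 1.9143570 × 931.5 = 1783.22 MeV
Per nucleus in joules: 1783.22 MeV × 1.602e-13 J/MeV = 2.8567e-10 J
Per mole: 2.8567e-10 J × 6.022e23 mol⁻¹ = 1.7203e+14 J/mol

1.72e+11 kJ/mol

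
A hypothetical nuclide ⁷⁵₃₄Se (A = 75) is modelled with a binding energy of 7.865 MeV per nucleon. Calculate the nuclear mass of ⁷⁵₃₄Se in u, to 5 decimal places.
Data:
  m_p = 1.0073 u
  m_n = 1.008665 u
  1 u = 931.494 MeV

Total binding energy = 75 × 7.865 = 589.875 MeV
Mass defect = 589.875 MeV / (931.494 MeV/u) = 0.6332569 u
Constituent mass = 34(1.0073) + 41(1.008665) = 75.603465 u
Nuclear mass = 75.603465 − 0.6332569 = 74.9702081 u ≈ 74.97021 u (to 5 decimal places)

74.97021 u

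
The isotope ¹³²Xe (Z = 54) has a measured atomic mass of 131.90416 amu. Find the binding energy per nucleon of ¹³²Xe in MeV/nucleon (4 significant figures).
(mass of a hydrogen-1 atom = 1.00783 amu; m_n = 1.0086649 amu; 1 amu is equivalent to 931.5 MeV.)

8.430 MeV/nucleon

Z = 54, so N = A − Z = 132 − 54 = 78.
Total constituent mass: 54 × 1.00783 + 78 × 1.0086649 = 133.0986822 amu
Δm = 133.0986822 − 131.90416 = 1.1945222 amu
Binding energy = Δm·c² = 1.1945222 × 931.5 MeV/amu = 1112.70 MeV
Dividing by A = 132 gives 8.430 MeV per nucleon.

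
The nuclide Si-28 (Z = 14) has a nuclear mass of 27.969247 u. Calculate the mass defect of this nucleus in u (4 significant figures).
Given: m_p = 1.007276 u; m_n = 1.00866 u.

0.2539 u

The nucleus contains 14 protons and 28 − 14 = 14 neutrons.
Σm = 14·m_p + 14·m_n = 14.101864 + 14.12124 = 28.223104 u
Δm = 28.223104 − 27.969247 = 0.253857 u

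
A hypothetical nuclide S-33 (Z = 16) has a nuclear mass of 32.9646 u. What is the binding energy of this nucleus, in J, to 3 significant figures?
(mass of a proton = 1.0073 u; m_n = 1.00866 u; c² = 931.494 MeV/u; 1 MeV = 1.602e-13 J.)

Z = 16, so N = A − Z = 33 − 16 = 17.
Total constituent mass: 16 × 1.0073 + 17 × 1.00866 = 33.26402 u
Mass defect Δm = 33.26402 − 32.9646 = 0.29942 u
Binding energy = Δm·c² = 0.29942 × 931.494 MeV/u = 278.908 MeV
In joules: 278.908 MeV × 1.602e-13 J/MeV = 4.4681e-11 J

4.47e-11 J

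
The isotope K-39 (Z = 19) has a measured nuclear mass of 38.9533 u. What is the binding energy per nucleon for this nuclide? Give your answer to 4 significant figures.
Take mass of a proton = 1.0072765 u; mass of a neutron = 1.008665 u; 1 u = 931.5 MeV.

8.557 MeV/nucleon

The nucleus contains 19 protons and 39 − 19 = 20 neutrons.
Total constituent mass: 19 × 1.0072765 + 20 × 1.008665 = 39.3115535 u
Mass defect Δm = 39.3115535 − 38.9533 = 0.3582535 u
Binding energy = Δm·c² = 0.3582535 × 931.5 MeV/u = 333.713 MeV
BE/A = 333.713 MeV / 39 = 8.557 MeV/nucleon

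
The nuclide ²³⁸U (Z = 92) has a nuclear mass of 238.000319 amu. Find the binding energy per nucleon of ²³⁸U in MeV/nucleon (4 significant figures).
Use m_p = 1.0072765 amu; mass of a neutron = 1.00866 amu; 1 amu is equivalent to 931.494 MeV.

With 92 protons and 146 neutrons (A = 238):
Mass of separated nucleons = 92(1.0072765) + 146(1.00866) = 92.6694380 + 147.26436 = 239.9337980 amu
Mass defect Δm = 239.9337980 − 238.000319 = 1.9334790 amu
Converting to energy: 1.9334790 amu × 931.494 MeV/amu = 1801.02 MeV
Per nucleon: 1801.02 / 238 = 7.567 MeV

7.567 MeV/nucleon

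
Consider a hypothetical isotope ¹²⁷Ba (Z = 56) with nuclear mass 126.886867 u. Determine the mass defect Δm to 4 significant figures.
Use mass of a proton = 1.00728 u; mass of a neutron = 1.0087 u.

Z = 56, so N = A − Z = 127 − 56 = 71.
Total constituent mass: 56 × 1.00728 + 71 × 1.0087 = 128.02538 u
The mass defect is 128.02538 − 126.886867 = 1.138513 u.

1.139 u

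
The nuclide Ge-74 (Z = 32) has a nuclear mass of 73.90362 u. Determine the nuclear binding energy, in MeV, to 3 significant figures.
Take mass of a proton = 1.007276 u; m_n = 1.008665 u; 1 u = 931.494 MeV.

Z = 32, so N = A − Z = 74 − 32 = 42.
Mass of separated nucleons = 32(1.007276) + 42(1.008665) = 32.232832 + 42.363930 = 74.596762 u
The mass defect is 74.596762 − 73.90362 = 0.693142 u.
Binding energy = Δm·c² = 0.693142 × 931.494 MeV/u = 645.658 MeV

646 MeV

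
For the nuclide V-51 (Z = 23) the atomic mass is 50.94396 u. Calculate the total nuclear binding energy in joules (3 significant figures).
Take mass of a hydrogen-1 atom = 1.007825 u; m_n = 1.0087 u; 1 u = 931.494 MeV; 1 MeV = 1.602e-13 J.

The nucleus contains 23 protons and 51 − 23 = 28 neutrons.
Σm = 23·m(¹H) + 28·m_n = 23.179975 + 28.2436 = 51.423575 u
Mass defect Δm = 51.423575 − 50.94396 = 0.479615 u
Converting to energy: 0.479615 u × 931.494 MeV/u = 446.758 MeV
In joules: 446.758 MeV × 1.602e-13 J/MeV = 7.1571e-11 J

7.16e-11 J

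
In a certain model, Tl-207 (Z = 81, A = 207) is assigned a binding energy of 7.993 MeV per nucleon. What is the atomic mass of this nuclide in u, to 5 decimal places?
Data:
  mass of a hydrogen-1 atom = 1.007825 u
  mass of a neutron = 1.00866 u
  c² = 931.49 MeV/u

206.94874 u

Total binding energy = 207 × 7.993 = 1654.551 MeV
Mass defect = 1654.551 MeV / (931.49 MeV/u) = 1.7762413 u
Constituent mass = 81(1.007825) + 126(1.00866) = 208.724985 u
Atomic mass = 208.724985 − 1.7762413 = 206.9487437 u ≈ 206.94874 u (to 5 decimal places)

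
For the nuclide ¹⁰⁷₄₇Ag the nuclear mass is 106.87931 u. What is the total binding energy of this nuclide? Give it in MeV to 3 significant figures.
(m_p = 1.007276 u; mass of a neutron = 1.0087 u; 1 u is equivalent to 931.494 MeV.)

Σm = 47·m_p + 60·m_n = 47.341972 + 60.5220 = 107.863972 u
Δm = 107.863972 − 106.87931 = 0.984662 u
E_B = 0.984662 × 931.494 = 917.207 MeV

917 MeV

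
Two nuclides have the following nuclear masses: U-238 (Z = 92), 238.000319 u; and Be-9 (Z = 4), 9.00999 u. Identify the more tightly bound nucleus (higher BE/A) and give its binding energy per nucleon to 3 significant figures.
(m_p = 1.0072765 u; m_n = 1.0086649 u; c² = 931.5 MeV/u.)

U-238: Σm = 92(1.0072765) + 146(1.0086649) = 239.9345134 u; Δm = 1.9341944 u; E_B = 1801.7 MeV; E_B/A = 7.570 MeV
Be-9: Σm = 4(1.0072765) + 5(1.0086649) = 9.0724305 u; Δm = 0.0624405 u; E_B = 58.163 MeV; E_B/A = 6.463 MeV
U-238 has the higher binding energy per nucleon, so it is the more tightly bound nucleus.

U-238; 7.57 MeV/nucleon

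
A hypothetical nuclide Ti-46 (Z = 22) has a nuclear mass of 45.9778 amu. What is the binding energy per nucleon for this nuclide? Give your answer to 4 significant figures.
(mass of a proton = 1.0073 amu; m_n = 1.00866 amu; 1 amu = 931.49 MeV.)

7.910 MeV/nucleon

The nucleus contains 22 protons and 46 − 22 = 24 neutrons.
Σm = 22·m_p + 24·m_n = 22.1606 + 24.20784 = 46.36844 amu
The mass defect is 46.36844 − 45.9778 = 0.39064 amu.
E_B = 0.39064 × 931.49 = 363.877 MeV
BE/A = 363.877 MeV / 46 = 7.910 MeV/nucleon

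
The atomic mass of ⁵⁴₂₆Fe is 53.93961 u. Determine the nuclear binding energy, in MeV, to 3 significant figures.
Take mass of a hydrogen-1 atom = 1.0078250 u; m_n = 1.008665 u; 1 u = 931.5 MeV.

472 MeV

With 26 protons and 28 neutrons (A = 54):
Total constituent mass: 26 × 1.0078250 + 28 × 1.008665 = 54.4460700 u
The mass defect is 54.4460700 − 53.93961 = 0.5064600 u.
Converting to energy: 0.5064600 u × 931.5 MeV/u = 471.767 MeV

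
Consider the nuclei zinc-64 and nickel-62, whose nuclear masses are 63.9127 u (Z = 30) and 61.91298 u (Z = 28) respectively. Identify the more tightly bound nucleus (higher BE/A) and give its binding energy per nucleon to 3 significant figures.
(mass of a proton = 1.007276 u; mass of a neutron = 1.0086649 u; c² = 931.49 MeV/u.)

zinc-64: Σm = 30(1.007276) + 34(1.0086649) = 64.5128866 u; Δm = 0.6001866 u; E_B = 559.07 MeV; E_B/A = 8.735 MeV
nickel-62: Σm = 28(1.007276) + 34(1.0086649) = 62.4983346 u; Δm = 0.5853546 u; E_B = 545.25 MeV; E_B/A = 8.794 MeV
nickel-62 has the higher binding energy per nucleon, so it is the more tightly bound nucleus.

nickel-62; 8.79 MeV/nucleon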